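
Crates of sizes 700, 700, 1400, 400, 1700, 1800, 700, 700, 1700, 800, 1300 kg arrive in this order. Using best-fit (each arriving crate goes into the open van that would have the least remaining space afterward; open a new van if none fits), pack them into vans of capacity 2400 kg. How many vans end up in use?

  700 → van 1 (new)  [load 700/2400]
  700 → van 1  [load 1400/2400]
  1400 → van 2 (new)  [load 1400/2400]
  400 → van 1  [load 1800/2400]
  1700 → van 3 (new)  [load 1700/2400]
  1800 → van 4 (new)  [load 1800/2400]
  700 → van 3  [load 2400/2400]
  700 → van 2  [load 2100/2400]
  1700 → van 5 (new)  [load 1700/2400]
  800 → van 6 (new)  [load 800/2400]
  1300 → van 6  [load 2100/2400]
6 vans opened.

6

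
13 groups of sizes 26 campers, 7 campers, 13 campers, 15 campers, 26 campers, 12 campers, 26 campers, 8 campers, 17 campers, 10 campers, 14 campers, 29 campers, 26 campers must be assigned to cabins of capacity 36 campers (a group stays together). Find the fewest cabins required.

8

Total = 29 + 26 + 26 + 26 + 26 + 17 + 15 + 14 + 13 + 12 + 10 + 8 + 7 = 229 campers.
Lower bound: ⌈229/36⌉ = 7 cabins.
A packing using 8 cabins:
  cabin 1: 29 + 7 = 36
  cabin 2: 26 + 10 = 36
  cabin 3: 26 + 8 = 34
  cabin 4: 26 = 26
  cabin 5: 26 = 26
  cabin 6: 17 + 15 = 32
  cabin 7: 14 + 13 = 27
  cabin 8: 12 = 12
No arrangement into 7 cabins stays within capacity, so 8 is optimal.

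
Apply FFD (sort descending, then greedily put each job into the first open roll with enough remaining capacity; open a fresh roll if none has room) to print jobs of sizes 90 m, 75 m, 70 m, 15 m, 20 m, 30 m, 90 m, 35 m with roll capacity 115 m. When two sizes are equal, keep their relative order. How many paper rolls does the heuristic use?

Sorted descending: 90, 90, 75, 70, 35, 30, 20, 15.
  90 → roll 1 (new)  [load 90/115]
  90 → roll 2 (new)  [load 90/115]
  75 → roll 3 (new)  [load 75/115]
  70 → roll 4 (new)  [load 70/115]
  35 → roll 3  [load 110/115]
  30 → roll 4  [load 100/115]
  20 → roll 1  [load 110/115]
  15 → roll 2  [load 105/115]
4 paper rolls opened.

4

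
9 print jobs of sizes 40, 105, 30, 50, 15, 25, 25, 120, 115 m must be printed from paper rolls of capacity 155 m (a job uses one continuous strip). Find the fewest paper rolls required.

Total = 120 + 115 + 105 + 50 + 40 + 30 + 25 + 25 + 15 = 525 m.
Lower bound: ⌈525/155⌉ = 4 paper rolls.
A packing using 4 paper rolls:
  roll 1: 120 + 30 = 150
  roll 2: 115 + 40 = 155
  roll 3: 105 + 50 = 155
  roll 4: 25 + 25 + 15 = 65
This matches the lower bound, so 4 is optimal.

4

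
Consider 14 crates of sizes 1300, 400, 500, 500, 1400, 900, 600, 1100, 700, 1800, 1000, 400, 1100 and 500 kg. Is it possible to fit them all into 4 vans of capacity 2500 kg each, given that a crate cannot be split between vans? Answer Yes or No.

No

Total = 12200 kg; ⌈12200/2500⌉ = 5.
At least 5 vans are required, but only 4 are allowed.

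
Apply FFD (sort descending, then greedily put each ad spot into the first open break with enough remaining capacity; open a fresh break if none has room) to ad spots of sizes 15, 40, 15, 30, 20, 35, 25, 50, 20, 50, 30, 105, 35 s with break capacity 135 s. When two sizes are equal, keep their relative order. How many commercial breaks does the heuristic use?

4

Sorted descending: 105, 50, 50, 40, 35, 35, 30, 30, 25, 20, 20, 15, 15.
  105 → break 1 (new)  [load 105/135]
  50 → break 2 (new)  [load 50/135]
  50 → break 2  [load 100/135]
  40 → break 3 (new)  [load 40/135]
  35 → break 2  [load 135/135]
  35 → break 3  [load 75/135]
  30 → break 1  [load 135/135]
  30 → break 3  [load 105/135]
  25 → break 3  [load 130/135]
  20 → break 4 (new)  [load 20/135]
  20 → break 4  [load 40/135]
  15 → break 4  [load 55/135]
  15 → break 4  [load 70/135]
4 commercial breaks opened.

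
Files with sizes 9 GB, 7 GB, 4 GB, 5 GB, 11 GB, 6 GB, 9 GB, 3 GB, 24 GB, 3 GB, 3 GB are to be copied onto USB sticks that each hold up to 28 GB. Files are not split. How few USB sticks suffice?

Total = 24 + 11 + 9 + 9 + 7 + 6 + 5 + 4 + 3 + 3 + 3 = 84 GB.
Lower bound: ⌈84/28⌉ = 3 USB sticks.
A packing using 3 USB sticks:
  USB stick 1: 24 + 4 = 28
  USB stick 2: 11 + 9 + 5 + 3 = 28
  USB stick 3: 9 + 7 + 6 + 3 + 3 = 28
This matches the lower bound, so 3 is optimal.

3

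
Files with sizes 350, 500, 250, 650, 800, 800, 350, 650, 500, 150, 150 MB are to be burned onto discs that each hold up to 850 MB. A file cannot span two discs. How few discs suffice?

7

Total = 800 + 800 + 650 + 650 + 500 + 500 + 350 + 350 + 250 + 150 + 150 = 5150 MB.
Lower bound: ⌈5150/850⌉ = 7 discs.
A packing using 7 discs:
  disc 1: 800 = 800
  disc 2: 800 = 800
  disc 3: 650 + 150 = 800
  disc 4: 650 + 150 = 800
  disc 5: 500 + 350 = 850
  disc 6: 500 + 350 = 850
  disc 7: 250 = 250
This matches the lower bound, so 7 is optimal.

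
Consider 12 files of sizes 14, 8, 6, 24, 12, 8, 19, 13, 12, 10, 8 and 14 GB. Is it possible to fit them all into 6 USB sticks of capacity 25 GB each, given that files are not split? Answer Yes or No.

Total = 148 GB; ⌈148/25⌉ = 6.
The bound of 6 does not rule out 6, but exhaustive search shows no assignment into 6 USB sticks of capacity 25 GB exists — the minimum is 7.

No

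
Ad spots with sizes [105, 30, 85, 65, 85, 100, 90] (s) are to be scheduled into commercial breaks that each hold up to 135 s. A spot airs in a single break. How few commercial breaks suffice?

Total = 105 + 100 + 90 + 85 + 85 + 65 + 30 = 560 s.
Lower bound: ⌈560/135⌉ = 5 commercial breaks.
A packing using 6 commercial breaks:
  break 1: 105 + 30 = 135
  break 2: 100 = 100
  break 3: 90 = 90
  break 4: 85 = 85
  break 5: 85 = 85
  break 6: 65 = 65
No arrangement into 5 commercial breaks stays within capacity, so 6 is optimal.

6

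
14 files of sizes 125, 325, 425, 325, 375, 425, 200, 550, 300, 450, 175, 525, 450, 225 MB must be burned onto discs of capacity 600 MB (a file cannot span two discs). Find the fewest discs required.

Total = 550 + 525 + 450 + 450 + 425 + 425 + 375 + 325 + 325 + 300 + 225 + 200 + 175 + 125 = 4875 MB.
Lower bound: ⌈4875/600⌉ = 9 discs.
A packing using 10 discs:
  disc 1: 550 = 550
  disc 2: 525 = 525
  disc 3: 450 + 125 = 575
  disc 4: 450 = 450
  disc 5: 425 + 175 = 600
  disc 6: 425 = 425
  disc 7: 375 + 225 = 600
  disc 8: 325 + 200 = 525
  disc 9: 325 = 325
  disc 10: 300 = 300
No arrangement into 9 discs stays within capacity, so 10 is optimal.

10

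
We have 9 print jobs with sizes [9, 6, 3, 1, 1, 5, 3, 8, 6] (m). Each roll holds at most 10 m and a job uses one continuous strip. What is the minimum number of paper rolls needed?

Total = 9 + 8 + 6 + 6 + 5 + 3 + 3 + 1 + 1 = 42 m.
Lower bound: ⌈42/10⌉ = 5 paper rolls.
A packing using 5 paper rolls:
  roll 1: 9 + 1 = 10
  roll 2: 8 + 1 = 9
  roll 3: 6 + 3 = 9
  roll 4: 6 + 3 = 9
  roll 5: 5 = 5
This matches the lower bound, so 5 is optimal.

5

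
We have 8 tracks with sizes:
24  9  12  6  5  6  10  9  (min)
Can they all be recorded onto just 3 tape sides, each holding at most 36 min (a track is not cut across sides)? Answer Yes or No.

A valid assignment using 3 tape sides:
  side 1: 24 + 12 = 36
  side 2: 10 + 9 + 9 + 6 = 34
  side 3: 6 + 5 = 11
Every load is within 36 min, so 3 tape sides suffice.

Yes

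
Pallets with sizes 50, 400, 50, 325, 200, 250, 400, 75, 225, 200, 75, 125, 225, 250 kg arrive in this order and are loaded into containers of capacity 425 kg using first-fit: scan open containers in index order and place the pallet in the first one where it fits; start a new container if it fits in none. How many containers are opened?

8

  50 → container 1 (new)  [load 50/425]
  400 → container 2 (new)  [load 400/425]
  50 → container 1  [load 100/425]
  325 → container 1  [load 425/425]
  200 → container 3 (new)  [load 200/425]
  250 → container 4 (new)  [load 250/425]
  400 → container 5 (new)  [load 400/425]
  75 → container 3  [load 275/425]
  225 → container 6 (new)  [load 225/425]
  200 → container 6  [load 425/425]
  75 → container 3  [load 350/425]
  125 → container 4  [load 375/425]
  225 → container 7 (new)  [load 225/425]
  250 → container 8 (new)  [load 250/425]
8 containers opened.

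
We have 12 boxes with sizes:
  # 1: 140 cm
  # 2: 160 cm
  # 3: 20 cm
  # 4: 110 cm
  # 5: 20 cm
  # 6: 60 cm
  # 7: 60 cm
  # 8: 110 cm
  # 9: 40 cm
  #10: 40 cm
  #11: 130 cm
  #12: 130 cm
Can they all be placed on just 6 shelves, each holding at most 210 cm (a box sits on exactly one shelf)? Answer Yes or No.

Yes

A valid assignment using 6 shelves:
  shelf 1: 160 + 40 = 200
  shelf 2: 140 + 60 = 200
  shelf 3: 130 + 60 + 20 = 210
  shelf 4: 130 + 40 + 20 = 190
  shelf 5: 110 = 110
  shelf 6: 110 = 110
Every load is within 210 cm, so 6 shelves suffice.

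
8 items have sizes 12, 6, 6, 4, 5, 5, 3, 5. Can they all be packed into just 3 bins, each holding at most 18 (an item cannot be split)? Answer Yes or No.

A valid assignment using 3 bins:
  bin 1: 12 + 6 = 18
  bin 2: 6 + 5 + 5 = 16
  bin 3: 5 + 4 + 3 = 12
Every load is within 18, so 3 bins suffice.

Yes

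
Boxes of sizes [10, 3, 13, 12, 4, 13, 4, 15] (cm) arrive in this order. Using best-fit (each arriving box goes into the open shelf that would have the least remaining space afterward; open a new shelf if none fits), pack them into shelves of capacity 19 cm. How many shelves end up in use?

  10 → shelf 1 (new)  [load 10/19]
  3 → shelf 1  [load 13/19]
  13 → shelf 2 (new)  [load 13/19]
  12 → shelf 3 (new)  [load 12/19]
  4 → shelf 1  [load 17/19]
  13 → shelf 4 (new)  [load 13/19]
  4 → shelf 2  [load 17/19]
  15 → shelf 5 (new)  [load 15/19]
5 shelves opened.

5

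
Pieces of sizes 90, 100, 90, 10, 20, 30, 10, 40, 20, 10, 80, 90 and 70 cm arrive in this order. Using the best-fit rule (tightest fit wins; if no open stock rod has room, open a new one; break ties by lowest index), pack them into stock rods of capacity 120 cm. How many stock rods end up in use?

  90 → stock rod 1 (new)  [load 90/120]
  100 → stock rod 2 (new)  [load 100/120]
  90 → stock rod 3 (new)  [load 90/120]
  10 → stock rod 2  [load 110/120]
  20 → stock rod 1  [load 110/120]
  30 → stock rod 3  [load 120/120]
  10 → stock rod 1  [load 120/120]
  40 → stock rod 4 (new)  [load 40/120]
  20 → stock rod 4  [load 60/120]
  10 → stock rod 2  [load 120/120]
  80 → stock rod 5 (new)  [load 80/120]
  90 → stock rod 6 (new)  [load 90/120]
  70 → stock rod 7 (new)  [load 70/120]
7 stock rods opened.

7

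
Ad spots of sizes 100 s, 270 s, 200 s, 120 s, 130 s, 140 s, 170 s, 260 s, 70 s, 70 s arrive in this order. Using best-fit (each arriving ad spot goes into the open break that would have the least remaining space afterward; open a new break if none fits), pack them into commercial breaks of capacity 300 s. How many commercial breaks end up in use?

  100 → break 1 (new)  [load 100/300]
  270 → break 2 (new)  [load 270/300]
  200 → break 1  [load 300/300]
  120 → break 3 (new)  [load 120/300]
  130 → break 3  [load 250/300]
  140 → break 4 (new)  [load 140/300]
  170 → break 5 (new)  [load 170/300]
  260 → break 6 (new)  [load 260/300]
  70 → break 5  [load 240/300]
  70 → break 4  [load 210/300]
6 commercial breaks opened.

6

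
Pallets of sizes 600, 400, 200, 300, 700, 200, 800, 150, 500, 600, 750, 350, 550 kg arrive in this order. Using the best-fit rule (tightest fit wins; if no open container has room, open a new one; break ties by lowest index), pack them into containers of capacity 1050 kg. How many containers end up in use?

  600 → container 1 (new)  [load 600/1050]
  400 → container 1  [load 1000/1050]
  200 → container 2 (new)  [load 200/1050]
  300 → container 2  [load 500/1050]
  700 → container 3 (new)  [load 700/1050]
  200 → container 3  [load 900/1050]
  800 → container 4 (new)  [load 800/1050]
  150 → container 3  [load 1050/1050]
  500 → container 2  [load 1000/1050]
  600 → container 5 (new)  [load 600/1050]
  750 → container 6 (new)  [load 750/1050]
  350 → container 5  [load 950/1050]
  550 → container 7 (new)  [load 550/1050]
7 containers opened.

7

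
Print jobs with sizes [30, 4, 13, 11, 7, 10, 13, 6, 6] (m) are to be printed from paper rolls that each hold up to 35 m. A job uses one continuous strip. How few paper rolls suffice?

3

Total = 30 + 13 + 13 + 11 + 10 + 7 + 6 + 6 + 4 = 100 m.
Lower bound: ⌈100/35⌉ = 3 paper rolls.
A packing using 3 paper rolls:
  roll 1: 30 + 4 = 34
  roll 2: 13 + 13 + 7 = 33
  roll 3: 11 + 10 + 6 + 6 = 33
This matches the lower bound, so 3 is optimal.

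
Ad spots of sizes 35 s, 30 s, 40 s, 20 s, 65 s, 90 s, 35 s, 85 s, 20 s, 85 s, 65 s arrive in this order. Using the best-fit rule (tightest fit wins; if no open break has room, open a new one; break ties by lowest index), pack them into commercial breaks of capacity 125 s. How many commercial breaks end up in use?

  35 → break 1 (new)  [load 35/125]
  30 → break 1  [load 65/125]
  40 → break 1  [load 105/125]
  20 → break 1  [load 125/125]
  65 → break 2 (new)  [load 65/125]
  90 → break 3 (new)  [load 90/125]
  35 → break 3  [load 125/125]
  85 → break 4 (new)  [load 85/125]
  20 → break 4  [load 105/125]
  85 → break 5 (new)  [load 85/125]
  65 → break 6 (new)  [load 65/125]
6 commercial breaks opened.

6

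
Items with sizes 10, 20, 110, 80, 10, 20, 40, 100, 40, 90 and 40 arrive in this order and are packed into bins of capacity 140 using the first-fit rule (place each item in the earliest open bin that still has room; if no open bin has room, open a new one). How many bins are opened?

  10 → bin 1 (new)  [load 10/140]
  20 → bin 1  [load 30/140]
  110 → bin 1  [load 140/140]
  80 → bin 2 (new)  [load 80/140]
  10 → bin 2  [load 90/140]
  20 → bin 2  [load 110/140]
  40 → bin 3 (new)  [load 40/140]
  100 → bin 3  [load 140/140]
  40 → bin 4 (new)  [load 40/140]
  90 → bin 4  [load 130/140]
  40 → bin 5 (new)  [load 40/140]
5 bins opened.

5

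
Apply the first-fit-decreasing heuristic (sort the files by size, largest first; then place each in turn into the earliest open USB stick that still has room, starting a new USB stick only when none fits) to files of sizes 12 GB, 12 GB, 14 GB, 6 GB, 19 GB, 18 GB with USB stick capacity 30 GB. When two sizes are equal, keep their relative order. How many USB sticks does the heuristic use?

3

Sorted descending: 19, 18, 14, 12, 12, 6.
  19 → USB stick 1 (new)  [load 19/30]
  18 → USB stick 2 (new)  [load 18/30]
  14 → USB stick 3 (new)  [load 14/30]
  12 → USB stick 2  [load 30/30]
  12 → USB stick 3  [load 26/30]
  6 → USB stick 1  [load 25/30]
3 USB sticks opened.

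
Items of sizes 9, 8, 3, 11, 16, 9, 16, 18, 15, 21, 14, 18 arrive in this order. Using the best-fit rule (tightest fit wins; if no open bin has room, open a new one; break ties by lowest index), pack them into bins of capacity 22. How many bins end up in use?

  9 → bin 1 (new)  [load 9/22]
  8 → bin 1  [load 17/22]
  3 → bin 1  [load 20/22]
  11 → bin 2 (new)  [load 11/22]
  16 → bin 3 (new)  [load 16/22]
  9 → bin 2  [load 20/22]
  16 → bin 4 (new)  [load 16/22]
  18 → bin 5 (new)  [load 18/22]
  15 → bin 6 (new)  [load 15/22]
  21 → bin 7 (new)  [load 21/22]
  14 → bin 8 (new)  [load 14/22]
  18 → bin 9 (new)  [load 18/22]
9 bins opened.

9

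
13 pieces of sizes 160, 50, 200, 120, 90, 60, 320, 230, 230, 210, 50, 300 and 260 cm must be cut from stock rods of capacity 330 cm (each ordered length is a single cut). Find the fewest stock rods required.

8

Total = 320 + 300 + 260 + 230 + 230 + 210 + 200 + 160 + 120 + 90 + 60 + 50 + 50 = 2280 cm.
Lower bound: ⌈2280/330⌉ = 7 stock rods.
A packing using 8 stock rods:
  stock rod 1: 320 = 320
  stock rod 2: 300 = 300
  stock rod 3: 260 + 60 = 320
  stock rod 4: 230 + 90 = 320
  stock rod 5: 230 + 50 + 50 = 330
  stock rod 6: 210 + 120 = 330
  stock rod 7: 200 = 200
  stock rod 8: 160 = 160
No arrangement into 7 stock rods stays within capacity, so 8 is optimal.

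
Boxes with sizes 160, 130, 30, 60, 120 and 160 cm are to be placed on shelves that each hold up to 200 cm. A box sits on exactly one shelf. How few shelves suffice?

4

Total = 160 + 160 + 130 + 120 + 60 + 30 = 660 cm.
Lower bound: ⌈660/200⌉ = 4 shelves.
A packing using 4 shelves:
  shelf 1: 160 + 30 = 190
  shelf 2: 160 = 160
  shelf 3: 130 + 60 = 190
  shelf 4: 120 = 120
This matches the lower bound, so 4 is optimal.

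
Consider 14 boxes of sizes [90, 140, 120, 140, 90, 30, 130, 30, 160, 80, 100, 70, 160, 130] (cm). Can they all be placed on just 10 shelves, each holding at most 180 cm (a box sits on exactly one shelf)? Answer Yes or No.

Yes

A valid assignment using 10 shelves:
  shelf 1: 160 = 160
  shelf 2: 160 = 160
  shelf 3: 140 + 30 = 170
  shelf 4: 140 + 30 = 170
  shelf 5: 130 = 130
  shelf 6: 130 = 130
  shelf 7: 120 = 120
  shelf 8: 100 + 80 = 180
  shelf 9: 90 + 90 = 180
  shelf 10: 70 = 70
Every load is within 180 cm, so 10 shelves suffice.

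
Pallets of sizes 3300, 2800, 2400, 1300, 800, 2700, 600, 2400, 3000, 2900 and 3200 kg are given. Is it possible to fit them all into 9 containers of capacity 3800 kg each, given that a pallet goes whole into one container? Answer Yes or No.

Yes

A valid assignment using 8 containers:
  container 1: 3300 = 3300
  container 2: 3200 + 600 = 3800
  container 3: 3000 + 800 = 3800
  container 4: 2900 = 2900
  container 5: 2800 = 2800
  container 6: 2700 = 2700
  container 7: 2400 + 1300 = 3700
  container 8: 2400 = 2400
That uses only 8 ≤ 9, so 9 containers are enough.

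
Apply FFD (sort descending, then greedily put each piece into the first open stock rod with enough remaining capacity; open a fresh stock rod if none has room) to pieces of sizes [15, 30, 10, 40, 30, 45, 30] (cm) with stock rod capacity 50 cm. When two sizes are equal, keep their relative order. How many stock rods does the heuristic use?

Sorted descending: 45, 40, 30, 30, 30, 15, 10.
  45 → stock rod 1 (new)  [load 45/50]
  40 → stock rod 2 (new)  [load 40/50]
  30 → stock rod 3 (new)  [load 30/50]
  30 → stock rod 4 (new)  [load 30/50]
  30 → stock rod 5 (new)  [load 30/50]
  15 → stock rod 3  [load 45/50]
  10 → stock rod 2  [load 50/50]
5 stock rods opened.

5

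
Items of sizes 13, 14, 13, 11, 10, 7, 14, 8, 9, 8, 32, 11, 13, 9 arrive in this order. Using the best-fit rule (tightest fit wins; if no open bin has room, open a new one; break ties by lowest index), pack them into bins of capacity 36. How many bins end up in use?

  13 → bin 1 (new)  [load 13/36]
  14 → bin 1  [load 27/36]
  13 → bin 2 (new)  [load 13/36]
  11 → bin 2  [load 24/36]
  10 → bin 2  [load 34/36]
  7 → bin 1  [load 34/36]
  14 → bin 3 (new)  [load 14/36]
  8 → bin 3  [load 22/36]
  9 → bin 3  [load 31/36]
  8 → bin 4 (new)  [load 8/36]
  32 → bin 5 (new)  [load 32/36]
  11 → bin 4  [load 19/36]
  13 → bin 4  [load 32/36]
  9 → bin 6 (new)  [load 9/36]
6 bins opened.

6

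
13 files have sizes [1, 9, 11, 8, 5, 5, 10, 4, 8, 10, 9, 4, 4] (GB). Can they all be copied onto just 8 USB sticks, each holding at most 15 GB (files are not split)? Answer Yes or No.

Yes

A valid assignment using 7 USB sticks:
  USB stick 1: 11 + 4 = 15
  USB stick 2: 10 + 5 = 15
  USB stick 3: 10 + 5 = 15
  USB stick 4: 9 + 4 + 1 = 14
  USB stick 5: 9 + 4 = 13
  USB stick 6: 8 = 8
  USB stick 7: 8 = 8
That uses only 7 ≤ 8, so 8 USB sticks are enough.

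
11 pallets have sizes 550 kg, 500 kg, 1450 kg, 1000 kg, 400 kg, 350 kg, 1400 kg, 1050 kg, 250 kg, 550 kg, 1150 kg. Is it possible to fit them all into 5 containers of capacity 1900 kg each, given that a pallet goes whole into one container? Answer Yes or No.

A valid assignment using 5 containers:
  container 1: 1450 + 400 = 1850
  container 2: 1400 + 500 = 1900
  container 3: 1150 + 550 = 1700
  container 4: 1050 + 550 + 250 = 1850
  container 5: 1000 + 350 = 1350
Every load is within 1900 kg, so 5 containers suffice.

Yes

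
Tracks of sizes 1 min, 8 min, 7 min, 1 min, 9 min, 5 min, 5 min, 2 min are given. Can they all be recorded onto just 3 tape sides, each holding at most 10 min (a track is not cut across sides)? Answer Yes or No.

No

Total = 38 min; ⌈38/10⌉ = 4.
At least 4 tape sides are required, but only 3 are allowed.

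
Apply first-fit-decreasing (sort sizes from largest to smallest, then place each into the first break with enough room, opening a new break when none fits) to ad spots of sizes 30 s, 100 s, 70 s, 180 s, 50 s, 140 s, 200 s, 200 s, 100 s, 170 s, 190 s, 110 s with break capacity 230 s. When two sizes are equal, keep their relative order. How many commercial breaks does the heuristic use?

8

Sorted descending: 200, 200, 190, 180, 170, 140, 110, 100, 100, 70, 50, 30.
  200 → break 1 (new)  [load 200/230]
  200 → break 2 (new)  [load 200/230]
  190 → break 3 (new)  [load 190/230]
  180 → break 4 (new)  [load 180/230]
  170 → break 5 (new)  [load 170/230]
  140 → break 6 (new)  [load 140/230]
  110 → break 7 (new)  [load 110/230]
  100 → break 7  [load 210/230]
  100 → break 8 (new)  [load 100/230]
  70 → break 6  [load 210/230]
  50 → break 4  [load 230/230]
  30 → break 1  [load 230/230]
8 commercial breaks opened.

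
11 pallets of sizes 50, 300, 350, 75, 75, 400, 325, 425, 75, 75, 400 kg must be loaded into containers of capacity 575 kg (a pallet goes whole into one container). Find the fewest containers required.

Total = 425 + 400 + 400 + 350 + 325 + 300 + 75 + 75 + 75 + 75 + 50 = 2550 kg.
Lower bound: ⌈2550/575⌉ = 5 containers.
Also, 6 pallets each exceed 575/2 kg, and no two of those can share a container, so at least 6 containers are needed.
A packing using 6 containers:
  container 1: 425 + 75 + 75 = 575
  container 2: 400 + 75 + 75 = 550
  container 3: 400 + 50 = 450
  container 4: 350 = 350
  container 5: 325 = 325
  container 6: 300 = 300
This matches the lower bound, so 6 is optimal.

6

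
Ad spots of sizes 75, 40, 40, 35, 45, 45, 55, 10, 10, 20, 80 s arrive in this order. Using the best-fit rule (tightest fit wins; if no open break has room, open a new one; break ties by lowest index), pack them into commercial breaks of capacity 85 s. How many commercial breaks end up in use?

6

  75 → break 1 (new)  [load 75/85]
  40 → break 2 (new)  [load 40/85]
  40 → break 2  [load 80/85]
  35 → break 3 (new)  [load 35/85]
  45 → break 3  [load 80/85]
  45 → break 4 (new)  [load 45/85]
  55 → break 5 (new)  [load 55/85]
  10 → break 1  [load 85/85]
  10 → break 5  [load 65/85]
  20 → break 5  [load 85/85]
  80 → break 6 (new)  [load 80/85]
6 commercial breaks opened.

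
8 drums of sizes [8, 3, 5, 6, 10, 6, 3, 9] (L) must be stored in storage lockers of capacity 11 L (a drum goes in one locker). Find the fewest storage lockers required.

5

Total = 10 + 9 + 8 + 6 + 6 + 5 + 3 + 3 = 50 L.
Lower bound: ⌈50/11⌉ = 5 storage lockers.
A packing using 5 storage lockers:
  locker 1: 10 = 10
  locker 2: 9 = 9
  locker 3: 8 + 3 = 11
  locker 4: 6 + 5 = 11
  locker 5: 6 + 3 = 9
This matches the lower bound, so 5 is optimal.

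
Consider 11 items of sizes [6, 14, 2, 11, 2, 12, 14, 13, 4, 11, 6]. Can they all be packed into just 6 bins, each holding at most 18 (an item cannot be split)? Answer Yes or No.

A valid assignment using 6 bins:
  bin 1: 14 + 4 = 18
  bin 2: 14 + 2 + 2 = 18
  bin 3: 13 = 13
  bin 4: 12 + 6 = 18
  bin 5: 11 + 6 = 17
  bin 6: 11 = 11
Every load is within 18, so 6 bins suffice.

Yes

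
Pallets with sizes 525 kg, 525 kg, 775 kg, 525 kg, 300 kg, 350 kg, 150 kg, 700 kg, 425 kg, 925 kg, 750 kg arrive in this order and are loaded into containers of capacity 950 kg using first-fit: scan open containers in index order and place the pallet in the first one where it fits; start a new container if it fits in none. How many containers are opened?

7

  525 → container 1 (new)  [load 525/950]
  525 → container 2 (new)  [load 525/950]
  775 → container 3 (new)  [load 775/950]
  525 → container 4 (new)  [load 525/950]
  300 → container 1  [load 825/950]
  350 → container 2  [load 875/950]
  150 → container 3  [load 925/950]
  700 → container 5 (new)  [load 700/950]
  425 → container 4  [load 950/950]
  925 → container 6 (new)  [load 925/950]
  750 → container 7 (new)  [load 750/950]
7 containers opened.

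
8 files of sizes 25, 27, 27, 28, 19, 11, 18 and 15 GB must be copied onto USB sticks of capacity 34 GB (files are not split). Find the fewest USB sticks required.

Total = 28 + 27 + 27 + 25 + 19 + 18 + 15 + 11 = 170 GB.
Lower bound: ⌈170/34⌉ = 5 USB sticks.
Also, 6 files each exceed 17 GB, and no two of those can share a USB stick, so at least 6 USB sticks are needed.
A packing using 6 USB sticks:
  USB stick 1: 28 = 28
  USB stick 2: 27 = 27
  USB stick 3: 27 = 27
  USB stick 4: 25 = 25
  USB stick 5: 19 + 15 = 34
  USB stick 6: 18 + 11 = 29
This matches the lower bound, so 6 is optimal.

6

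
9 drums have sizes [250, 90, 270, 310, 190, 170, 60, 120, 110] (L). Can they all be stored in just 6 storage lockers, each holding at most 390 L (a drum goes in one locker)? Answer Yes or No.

A valid assignment using 5 storage lockers:
  locker 1: 310 + 60 = 370
  locker 2: 270 + 120 = 390
  locker 3: 250 + 110 = 360
  locker 4: 190 + 170 = 360
  locker 5: 90 = 90
That uses only 5 ≤ 6, so 6 storage lockers are enough.

Yes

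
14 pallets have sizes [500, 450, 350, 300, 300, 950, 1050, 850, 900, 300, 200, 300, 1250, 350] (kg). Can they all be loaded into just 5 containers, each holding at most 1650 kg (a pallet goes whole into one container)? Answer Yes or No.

Yes

A valid assignment using 5 containers:
  container 1: 1250 + 350 = 1600
  container 2: 1050 + 500 = 1550
  container 3: 950 + 350 + 300 = 1600
  container 4: 900 + 450 + 300 = 1650
  container 5: 850 + 300 + 300 + 200 = 1650
Every load is within 1650 kg, so 5 containers suffice.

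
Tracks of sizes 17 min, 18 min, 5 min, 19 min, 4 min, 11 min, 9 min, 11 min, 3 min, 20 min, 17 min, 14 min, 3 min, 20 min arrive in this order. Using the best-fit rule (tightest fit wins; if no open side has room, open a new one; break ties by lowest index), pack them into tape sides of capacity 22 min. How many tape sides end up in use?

9

  17 → side 1 (new)  [load 17/22]
  18 → side 2 (new)  [load 18/22]
  5 → side 1  [load 22/22]
  19 → side 3 (new)  [load 19/22]
  4 → side 2  [load 22/22]
  11 → side 4 (new)  [load 11/22]
  9 → side 4  [load 20/22]
  11 → side 5 (new)  [load 11/22]
  3 → side 3  [load 22/22]
  20 → side 6 (new)  [load 20/22]
  17 → side 7 (new)  [load 17/22]
  14 → side 8 (new)  [load 14/22]
  3 → side 7  [load 20/22]
  20 → side 9 (new)  [load 20/22]
9 tape sides opened.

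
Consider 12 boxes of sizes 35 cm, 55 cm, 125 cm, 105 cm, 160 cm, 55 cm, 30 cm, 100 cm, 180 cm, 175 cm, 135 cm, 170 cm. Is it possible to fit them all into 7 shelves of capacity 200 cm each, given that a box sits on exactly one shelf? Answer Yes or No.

Total = 1325 cm; ⌈1325/200⌉ = 7.
The bound of 7 does not rule out 7, but exhaustive search shows no assignment into 7 shelves of capacity 200 cm exists — the minimum is 8.

No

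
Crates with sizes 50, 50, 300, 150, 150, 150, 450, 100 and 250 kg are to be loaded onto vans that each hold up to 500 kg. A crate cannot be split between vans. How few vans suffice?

Total = 450 + 300 + 250 + 150 + 150 + 150 + 100 + 50 + 50 = 1650 kg.
Lower bound: ⌈1650/500⌉ = 4 vans.
A packing using 4 vans:
  van 1: 450 + 50 = 500
  van 2: 300 + 150 + 50 = 500
  van 3: 250 + 150 + 100 = 500
  van 4: 150 = 150
This matches the lower bound, so 4 is optimal.

4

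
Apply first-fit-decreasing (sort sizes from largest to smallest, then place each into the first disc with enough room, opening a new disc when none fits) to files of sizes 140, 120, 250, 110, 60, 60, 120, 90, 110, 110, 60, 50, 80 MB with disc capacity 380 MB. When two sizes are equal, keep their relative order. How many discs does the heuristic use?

Sorted descending: 250, 140, 120, 120, 110, 110, 110, 90, 80, 60, 60, 60, 50.
  250 → disc 1 (new)  [load 250/380]
  140 → disc 2 (new)  [load 140/380]
  120 → disc 1  [load 370/380]
  120 → disc 2  [load 260/380]
  110 → disc 2  [load 370/380]
  110 → disc 3 (new)  [load 110/380]
  110 → disc 3  [load 220/380]
  90 → disc 3  [load 310/380]
  80 → disc 4 (new)  [load 80/380]
  60 → disc 3  [load 370/380]
  60 → disc 4  [load 140/380]
  60 → disc 4  [load 200/380]
  50 → disc 4  [load 250/380]
4 discs opened.

4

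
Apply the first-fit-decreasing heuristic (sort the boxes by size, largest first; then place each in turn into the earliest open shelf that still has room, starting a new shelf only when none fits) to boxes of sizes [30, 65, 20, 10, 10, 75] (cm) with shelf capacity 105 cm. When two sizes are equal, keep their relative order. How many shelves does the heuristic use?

2

Sorted descending: 75, 65, 30, 20, 10, 10.
  75 → shelf 1 (new)  [load 75/105]
  65 → shelf 2 (new)  [load 65/105]
  30 → shelf 1  [load 105/105]
  20 → shelf 2  [load 85/105]
  10 → shelf 2  [load 95/105]
  10 → shelf 2  [load 105/105]
2 shelves opened.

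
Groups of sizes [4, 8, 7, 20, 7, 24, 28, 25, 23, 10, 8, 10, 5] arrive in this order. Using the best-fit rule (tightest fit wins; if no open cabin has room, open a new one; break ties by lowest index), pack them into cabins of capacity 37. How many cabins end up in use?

6

  4 → cabin 1 (new)  [load 4/37]
  8 → cabin 1  [load 12/37]
  7 → cabin 1  [load 19/37]
  20 → cabin 2 (new)  [load 20/37]
  7 → cabin 2  [load 27/37]
  24 → cabin 3 (new)  [load 24/37]
  28 → cabin 4 (new)  [load 28/37]
  25 → cabin 5 (new)  [load 25/37]
  23 → cabin 6 (new)  [load 23/37]
  10 → cabin 2  [load 37/37]
  8 → cabin 4  [load 36/37]
  10 → cabin 5  [load 35/37]
  5 → cabin 3  [load 29/37]
6 cabins opened.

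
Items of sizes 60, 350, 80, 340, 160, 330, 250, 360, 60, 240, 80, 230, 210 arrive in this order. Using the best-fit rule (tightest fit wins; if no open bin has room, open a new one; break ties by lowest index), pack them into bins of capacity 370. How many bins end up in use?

9

  60 → bin 1 (new)  [load 60/370]
  350 → bin 2 (new)  [load 350/370]
  80 → bin 1  [load 140/370]
  340 → bin 3 (new)  [load 340/370]
  160 → bin 1  [load 300/370]
  330 → bin 4 (new)  [load 330/370]
  250 → bin 5 (new)  [load 250/370]
  360 → bin 6 (new)  [load 360/370]
  60 → bin 1  [load 360/370]
  240 → bin 7 (new)  [load 240/370]
  80 → bin 5  [load 330/370]
  230 → bin 8 (new)  [load 230/370]
  210 → bin 9 (new)  [load 210/370]
9 bins opened.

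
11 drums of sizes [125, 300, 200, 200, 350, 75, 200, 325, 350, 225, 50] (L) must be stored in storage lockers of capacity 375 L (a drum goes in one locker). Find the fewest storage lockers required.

8

Total = 350 + 350 + 325 + 300 + 225 + 200 + 200 + 200 + 125 + 75 + 50 = 2400 L.
Lower bound: ⌈2400/375⌉ = 7 storage lockers.
Also, 8 drums each exceed 375/2 L, and no two of those can share a locker, so at least 8 storage lockers are needed.
A packing using 8 storage lockers:
  locker 1: 350 = 350
  locker 2: 350 = 350
  locker 3: 325 + 50 = 375
  locker 4: 300 + 75 = 375
  locker 5: 225 + 125 = 350
  locker 6: 200 = 200
  locker 7: 200 = 200
  locker 8: 200 = 200
This matches the lower bound, so 8 is optimal.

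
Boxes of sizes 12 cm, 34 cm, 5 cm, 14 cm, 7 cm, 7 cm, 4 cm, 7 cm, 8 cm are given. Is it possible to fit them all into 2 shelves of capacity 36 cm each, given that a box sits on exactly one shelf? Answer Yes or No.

No

Total = 98 cm; ⌈98/36⌉ = 3.
At least 3 shelves are required, but only 2 are allowed.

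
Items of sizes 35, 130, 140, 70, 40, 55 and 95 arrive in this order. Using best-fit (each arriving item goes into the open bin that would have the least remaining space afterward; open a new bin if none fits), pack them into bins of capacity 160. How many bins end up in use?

4

  35 → bin 1 (new)  [load 35/160]
  130 → bin 2 (new)  [load 130/160]
  140 → bin 3 (new)  [load 140/160]
  70 → bin 1  [load 105/160]
  40 → bin 1  [load 145/160]
  55 → bin 4 (new)  [load 55/160]
  95 → bin 4  [load 150/160]
4 bins opened.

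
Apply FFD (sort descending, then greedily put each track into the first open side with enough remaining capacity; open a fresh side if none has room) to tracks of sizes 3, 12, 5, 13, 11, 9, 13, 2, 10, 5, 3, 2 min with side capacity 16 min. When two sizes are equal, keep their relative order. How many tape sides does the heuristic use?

6

Sorted descending: 13, 13, 12, 11, 10, 9, 5, 5, 3, 3, 2, 2.
  13 → side 1 (new)  [load 13/16]
  13 → side 2 (new)  [load 13/16]
  12 → side 3 (new)  [load 12/16]
  11 → side 4 (new)  [load 11/16]
  10 → side 5 (new)  [load 10/16]
  9 → side 6 (new)  [load 9/16]
  5 → side 4  [load 16/16]
  5 → side 5  [load 15/16]
  3 → side 1  [load 16/16]
  3 → side 2  [load 16/16]
  2 → side 3  [load 14/16]
  2 → side 3  [load 16/16]
6 tape sides opened.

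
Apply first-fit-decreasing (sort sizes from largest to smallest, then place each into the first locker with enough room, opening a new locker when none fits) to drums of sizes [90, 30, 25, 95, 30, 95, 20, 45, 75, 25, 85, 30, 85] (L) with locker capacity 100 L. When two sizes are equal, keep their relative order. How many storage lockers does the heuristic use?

Sorted descending: 95, 95, 90, 85, 85, 75, 45, 30, 30, 30, 25, 25, 20.
  95 → locker 1 (new)  [load 95/100]
  95 → locker 2 (new)  [load 95/100]
  90 → locker 3 (new)  [load 90/100]
  85 → locker 4 (new)  [load 85/100]
  85 → locker 5 (new)  [load 85/100]
  75 → locker 6 (new)  [load 75/100]
  45 → locker 7 (new)  [load 45/100]
  30 → locker 7  [load 75/100]
  30 → locker 8 (new)  [load 30/100]
  30 → locker 8  [load 60/100]
  25 → locker 6  [load 100/100]
  25 → locker 7  [load 100/100]
  20 → locker 8  [load 80/100]
8 storage lockers opened.

8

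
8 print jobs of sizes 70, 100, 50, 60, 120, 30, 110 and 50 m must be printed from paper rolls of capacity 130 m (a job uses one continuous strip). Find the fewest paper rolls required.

5

Total = 120 + 110 + 100 + 70 + 60 + 50 + 50 + 30 = 590 m.
Lower bound: ⌈590/130⌉ = 5 paper rolls.
A packing using 5 paper rolls:
  roll 1: 120 = 120
  roll 2: 110 = 110
  roll 3: 100 + 30 = 130
  roll 4: 70 + 60 = 130
  roll 5: 50 + 50 = 100
This matches the lower bound, so 5 is optimal.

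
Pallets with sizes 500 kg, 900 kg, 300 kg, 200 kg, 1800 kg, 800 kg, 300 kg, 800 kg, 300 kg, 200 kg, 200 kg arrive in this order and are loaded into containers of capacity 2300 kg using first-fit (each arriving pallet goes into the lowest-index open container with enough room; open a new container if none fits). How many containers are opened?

3

  500 → container 1 (new)  [load 500/2300]
  900 → container 1  [load 1400/2300]
  300 → container 1  [load 1700/2300]
  200 → container 1  [load 1900/2300]
  1800 → container 2 (new)  [load 1800/2300]
  800 → container 3 (new)  [load 800/2300]
  300 → container 1  [load 2200/2300]
  800 → container 3  [load 1600/2300]
  300 → container 2  [load 2100/2300]
  200 → container 2  [load 2300/2300]
  200 → container 3  [load 1800/2300]
3 containers opened.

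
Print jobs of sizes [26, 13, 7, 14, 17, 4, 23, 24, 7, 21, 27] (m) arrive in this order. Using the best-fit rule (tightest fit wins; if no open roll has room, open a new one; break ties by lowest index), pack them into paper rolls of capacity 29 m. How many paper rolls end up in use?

  26 → roll 1 (new)  [load 26/29]
  13 → roll 2 (new)  [load 13/29]
  7 → roll 2  [load 20/29]
  14 → roll 3 (new)  [load 14/29]
  17 → roll 4 (new)  [load 17/29]
  4 → roll 2  [load 24/29]
  23 → roll 5 (new)  [load 23/29]
  24 → roll 6 (new)  [load 24/29]
  7 → roll 4  [load 24/29]
  21 → roll 7 (new)  [load 21/29]
  27 → roll 8 (new)  [load 27/29]
8 paper rolls opened.

8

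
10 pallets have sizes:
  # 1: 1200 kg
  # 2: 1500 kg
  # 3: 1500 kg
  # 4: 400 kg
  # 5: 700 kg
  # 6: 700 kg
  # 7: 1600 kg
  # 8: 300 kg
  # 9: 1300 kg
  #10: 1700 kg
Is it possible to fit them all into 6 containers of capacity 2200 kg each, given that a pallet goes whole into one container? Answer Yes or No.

Yes

A valid assignment using 6 containers:
  container 1: 1700 + 400 = 2100
  container 2: 1600 + 300 = 1900
  container 3: 1500 + 700 = 2200
  container 4: 1500 + 700 = 2200
  container 5: 1300 = 1300
  container 6: 1200 = 1200
Every load is within 2200 kg, so 6 containers suffice.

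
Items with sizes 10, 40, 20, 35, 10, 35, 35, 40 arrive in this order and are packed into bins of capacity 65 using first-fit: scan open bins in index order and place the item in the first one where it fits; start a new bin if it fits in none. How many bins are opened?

  10 → bin 1 (new)  [load 10/65]
  40 → bin 1  [load 50/65]
  20 → bin 2 (new)  [load 20/65]
  35 → bin 2  [load 55/65]
  10 → bin 1  [load 60/65]
  35 → bin 3 (new)  [load 35/65]
  35 → bin 4 (new)  [load 35/65]
  40 → bin 5 (new)  [load 40/65]
5 bins opened.

5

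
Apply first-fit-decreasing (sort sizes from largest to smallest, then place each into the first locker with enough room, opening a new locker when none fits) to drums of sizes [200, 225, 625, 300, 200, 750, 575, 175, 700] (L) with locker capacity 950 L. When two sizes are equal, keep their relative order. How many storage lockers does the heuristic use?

Sorted descending: 750, 700, 625, 575, 300, 225, 200, 200, 175.
  750 → locker 1 (new)  [load 750/950]
  700 → locker 2 (new)  [load 700/950]
  625 → locker 3 (new)  [load 625/950]
  575 → locker 4 (new)  [load 575/950]
  300 → locker 3  [load 925/950]
  225 → locker 2  [load 925/950]
  200 → locker 1  [load 950/950]
  200 → locker 4  [load 775/950]
  175 → locker 4  [load 950/950]
4 storage lockers opened.

4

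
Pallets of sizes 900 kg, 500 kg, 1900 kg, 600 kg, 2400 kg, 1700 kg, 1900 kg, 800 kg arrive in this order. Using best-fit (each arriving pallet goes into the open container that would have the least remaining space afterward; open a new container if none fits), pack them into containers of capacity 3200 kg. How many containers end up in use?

4

  900 → container 1 (new)  [load 900/3200]
  500 → container 1  [load 1400/3200]
  1900 → container 2 (new)  [load 1900/3200]
  600 → container 2  [load 2500/3200]
  2400 → container 3 (new)  [load 2400/3200]
  1700 → container 1  [load 3100/3200]
  1900 → container 4 (new)  [load 1900/3200]
  800 → container 3  [load 3200/3200]
4 containers opened.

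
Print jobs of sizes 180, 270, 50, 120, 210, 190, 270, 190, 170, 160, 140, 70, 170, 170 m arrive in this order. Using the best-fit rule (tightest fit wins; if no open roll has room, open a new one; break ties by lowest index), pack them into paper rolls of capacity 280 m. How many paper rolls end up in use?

11

  180 → roll 1 (new)  [load 180/280]
  270 → roll 2 (new)  [load 270/280]
  50 → roll 1  [load 230/280]
  120 → roll 3 (new)  [load 120/280]
  210 → roll 4 (new)  [load 210/280]
  190 → roll 5 (new)  [load 190/280]
  270 → roll 6 (new)  [load 270/280]
  190 → roll 7 (new)  [load 190/280]
  170 → roll 8 (new)  [load 170/280]
  160 → roll 3  [load 280/280]
  140 → roll 9 (new)  [load 140/280]
  70 → roll 4  [load 280/280]
  170 → roll 10 (new)  [load 170/280]
  170 → roll 11 (new)  [load 170/280]
11 paper rolls opened.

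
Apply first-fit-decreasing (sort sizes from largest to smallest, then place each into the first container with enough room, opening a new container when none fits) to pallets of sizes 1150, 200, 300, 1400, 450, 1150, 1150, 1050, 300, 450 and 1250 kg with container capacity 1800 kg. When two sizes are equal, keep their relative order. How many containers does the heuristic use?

Sorted descending: 1400, 1250, 1150, 1150, 1150, 1050, 450, 450, 300, 300, 200.
  1400 → container 1 (new)  [load 1400/1800]
  1250 → container 2 (new)  [load 1250/1800]
  1150 → container 3 (new)  [load 1150/1800]
  1150 → container 4 (new)  [load 1150/1800]
  1150 → container 5 (new)  [load 1150/1800]
  1050 → container 6 (new)  [load 1050/1800]
  450 → container 2  [load 1700/1800]
  450 → container 3  [load 1600/1800]
  300 → container 1  [load 1700/1800]
  300 → container 4  [load 1450/1800]
  200 → container 3  [load 1800/1800]
6 containers opened.

6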